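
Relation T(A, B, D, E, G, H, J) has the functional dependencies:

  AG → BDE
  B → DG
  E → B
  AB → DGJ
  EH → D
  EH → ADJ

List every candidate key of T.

Attribute H never appears on the right-hand side of any dependency, so H must belong to every candidate key.
{H}⁺ = {H}, which is not all of the schema, so we must add further attributes.
{E, H}⁺: E→B adds B; EH→D adds D; EH→ADJ adds A, J; B→DG adds G → {A, B, D, E, G, H, J}. Minimal: {H}⁺ = {H}; {E}⁺ = {B, D, E, G} — none reach the full schema.
{A, B, H}⁺: B→DG adds D, G; AB→DGJ adds J; AG→BDE adds E → {A, B, D, E, G, H, J}. Minimal: {B, H}⁺ = {B, D, G, H}; {A, H}⁺ = {A, H}; {A, B}⁺ = {A, B, D, E, G, J} — none reach the full schema.
{A, G, H}⁺: AG→BDE adds B, D, E; AB→DGJ adds J → {A, B, D, E, G, H, J}. Minimal: {G, H}⁺ = {G, H}; {A, H}⁺ = {A, H}; {A, G}⁺ = {A, B, D, E, G, J} — none reach the full schema.

EH; ABH; AGH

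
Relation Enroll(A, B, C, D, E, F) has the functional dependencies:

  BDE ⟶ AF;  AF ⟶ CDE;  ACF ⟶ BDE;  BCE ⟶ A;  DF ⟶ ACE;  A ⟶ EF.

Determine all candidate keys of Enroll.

(A); (D, F); (B, C, E); (B, D, E)

{A}⁺: A→EF adds E, F; AF→CDE adds C, D; ACF→BDE adds B → {A, B, C, D, E, F}.
{D, F}⁺: DF→ACE adds A, C, E; ACF→BDE adds B → {A, B, C, D, E, F}. Minimal: {F}⁺ = {F}; {D}⁺ = {D} — none reach the full schema.
{B, C, E}⁺: BCE→A adds A; A→EF adds F; AF→CDE adds D → {A, B, C, D, E, F}. Minimal: {C, E}⁺ = {C, E}; {B, E}⁺ = {B, E}; {B, C}⁺ = {B, C} — none reach the full schema.
{B, D, E}⁺: BDE→AF adds A, F; AF→CDE adds C → {A, B, C, D, E, F}. Minimal: {D, E}⁺ = {D, E}; {B, E}⁺ = {B, E}; {B, D}⁺ = {B, D} — none reach the full schema.
Any other superkey contains one of these as a subset, so there are no further candidate keys.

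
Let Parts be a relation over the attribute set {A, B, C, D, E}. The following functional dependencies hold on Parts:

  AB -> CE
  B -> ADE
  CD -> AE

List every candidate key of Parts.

{B}

Attribute B never appears on the right-hand side of any dependency, so B must belong to every candidate key.
{B}⁺ = {A, B, C, D, E}, which is all of the schema, so {B} is the only candidate key.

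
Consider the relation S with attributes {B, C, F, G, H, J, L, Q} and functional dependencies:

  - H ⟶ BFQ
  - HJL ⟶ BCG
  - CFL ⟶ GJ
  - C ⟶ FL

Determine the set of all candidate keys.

Attribute H never appears on the right-hand side of any dependency, so H must belong to every candidate key.
{H}⁺ = {B, F, H, Q}, which is not all of the schema, so we must add further attributes.
{C, H}⁺: H→BFQ adds B, F, Q; C→FL adds L; CFL→GJ adds G, J → {B, C, F, G, H, J, L, Q}. Minimal: {H}⁺ = {B, F, H, Q}; {C}⁺ = {C, F, G, J, L} — none reach the full schema.
{H, J, L}⁺: H→BFQ adds B, F, Q; HJL→BCG adds C, G → {B, C, F, G, H, J, L, Q}. Minimal: {J, L}⁺ = {J, L}; {H, L}⁺ = {B, F, H, L, Q}; {H, J}⁺ = {B, F, H, J, Q} — none reach the full schema.

{C, H}; {H, J, L}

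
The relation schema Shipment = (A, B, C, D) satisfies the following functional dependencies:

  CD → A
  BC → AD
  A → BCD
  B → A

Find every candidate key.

{A}⁺: A→BCD adds B, C, D → {A, B, C, D}.
{B}⁺: B→A adds A; A→BCD adds C, D → {A, B, C, D}.
{C, D}⁺: CD→A adds A; A→BCD adds B → {A, B, C, D}.

{A}, {B}, {C, D}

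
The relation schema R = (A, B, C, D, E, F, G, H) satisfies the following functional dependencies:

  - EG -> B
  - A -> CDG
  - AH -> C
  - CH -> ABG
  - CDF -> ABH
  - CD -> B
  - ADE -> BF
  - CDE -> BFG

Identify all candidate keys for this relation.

{A, E}⁺: A→CDG adds C, D, G; CD→B adds B; ADE→BF adds F; CDF→ABH adds H → {A, B, C, D, E, F, G, H}. Minimal: {E}⁺ = {E}; {A}⁺ = {A, B, C, D, G} — none reach the full schema.
{C, D, E}⁺: CD→B adds B; CDE→BFG adds F, G; CDF→ABH adds A, H → {A, B, C, D, E, F, G, H}. Minimal: {D, E}⁺ = {D, E}; {C, E}⁺ = {C, E}; {C, D}⁺ = {B, C, D} — none reach the full schema.
{C, E, H}⁺: CH→ABG adds A, B, G; A→CDG adds D; ADE→BF adds F → {A, B, C, D, E, F, G, H}. Minimal: {E, H}⁺ = {E, H}; {C, H}⁺ = {A, B, C, D, G, H}; {C, E}⁺ = {C, E} — none reach the full schema.

AE, CDE, CEH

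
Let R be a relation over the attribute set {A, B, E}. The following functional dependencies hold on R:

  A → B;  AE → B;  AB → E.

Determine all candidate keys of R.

{A}

Attribute A never appears on the right-hand side of any dependency, so A must belong to every candidate key.
{A}⁺ = {A, B, E}, which is all of the schema, so {A} is the only candidate key.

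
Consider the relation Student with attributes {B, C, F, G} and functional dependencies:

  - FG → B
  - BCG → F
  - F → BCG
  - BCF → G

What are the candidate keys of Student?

{F}, {B, C, G}

{F}⁺: F→BCG adds B, C, G → {B, C, F, G}.
{B, C, G}⁺: BCG→F adds F → {B, C, F, G}. Minimal: {C, G}⁺ = {C, G}; {B, G}⁺ = {B, G}; {B, C}⁺ = {B, C} — none reach the full schema.
Any other superkey contains one of these as a subset, so there are no further candidate keys.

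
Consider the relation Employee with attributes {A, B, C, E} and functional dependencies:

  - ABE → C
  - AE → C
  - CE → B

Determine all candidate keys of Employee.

(A, E)

Attributes A, E never appear on any right-hand side, so every candidate key must contain {A, E}.
{A, E}⁺ = {A, B, C, E}, which is all of the schema, so {A, E} is the only candidate key.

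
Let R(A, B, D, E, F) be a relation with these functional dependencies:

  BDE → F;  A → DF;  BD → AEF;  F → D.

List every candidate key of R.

(A, B), (B, D), (B, F)

Attribute B never appears on the right-hand side of any dependency, so B must belong to every candidate key.
{B}⁺ = {B}, which is not all of the schema, so we must add further attributes.
{A, B}⁺: A→DF adds D, F; BD→AEF adds E → {A, B, D, E, F}. Minimal: {B}⁺ = {B}; {A}⁺ = {A, D, F} — none reach the full schema.
{B, D}⁺: BD→AEF adds A, E, F → {A, B, D, E, F}. Minimal: {D}⁺ = {D}; {B}⁺ = {B} — none reach the full schema.
{B, F}⁺: F→D adds D; BD→AEF adds A, E → {A, B, D, E, F}. Minimal: {F}⁺ = {D, F}; {B}⁺ = {B} — none reach the full schema.
Any other superkey contains one of these as a subset, so there are no further candidate keys.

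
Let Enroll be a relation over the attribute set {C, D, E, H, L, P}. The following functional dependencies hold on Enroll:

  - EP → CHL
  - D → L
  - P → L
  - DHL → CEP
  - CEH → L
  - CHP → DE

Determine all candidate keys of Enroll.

{D, H}⁺: D→L adds L; DHL→CEP adds C, E, P → {C, D, E, H, L, P}. Minimal: {H}⁺ = {H}; {D}⁺ = {D, L} — none reach the full schema.
{E, P}⁺: EP→CHL adds C, H, L; CHP→DE adds D → {C, D, E, H, L, P}. Minimal: {P}⁺ = {L, P}; {E}⁺ = {E} — none reach the full schema.
{C, H, P}⁺: P→L adds L; CHP→DE adds D, E → {C, D, E, H, L, P}. Minimal: {H, P}⁺ = {H, L, P}; {C, P}⁺ = {C, L, P}; {C, H}⁺ = {C, H} — none reach the full schema.
Any other superkey contains one of these as a subset, so there are no further candidate keys.

{D, H}, {E, P}, {C, H, P}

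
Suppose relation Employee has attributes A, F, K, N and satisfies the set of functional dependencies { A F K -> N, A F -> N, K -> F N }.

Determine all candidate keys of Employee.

{A, K}

Attributes A, K never appear on any right-hand side, so every candidate key must contain {A, K}.
{A, K}⁺ = {A, F, K, N}, which is all of the schema, so {A, K} is the only candidate key.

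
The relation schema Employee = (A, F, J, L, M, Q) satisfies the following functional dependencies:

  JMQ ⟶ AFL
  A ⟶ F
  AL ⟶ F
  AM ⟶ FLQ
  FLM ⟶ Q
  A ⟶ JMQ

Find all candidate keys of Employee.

(A), (J, M, Q), (F, J, L, M)

{A}⁺: A→F adds F; A→JMQ adds J, M, Q; JMQ→AFL adds L → {A, F, J, L, M, Q}.
{J, M, Q}⁺: JMQ→AFL adds A, F, L → {A, F, J, L, M, Q}. Minimal: {M, Q}⁺ = {M, Q}; {J, Q}⁺ = {J, Q}; {J, M}⁺ = {J, M} — none reach the full schema.
{F, J, L, M}⁺: FLM→Q adds Q; JMQ→AFL adds A → {A, F, J, L, M, Q}. Minimal: {J, L, M}⁺ = {J, L, M}; {F, L, M}⁺ = {F, L, M, Q}; {F, J, M}⁺ = {F, J, M}; … — none reach the full schema.
Any other superkey contains one of these as a subset, so there are no further candidate keys.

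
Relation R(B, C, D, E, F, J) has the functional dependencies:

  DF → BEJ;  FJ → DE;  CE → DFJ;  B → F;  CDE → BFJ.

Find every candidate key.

Attribute C never appears on the right-hand side of any dependency, so C must belong to every candidate key.
{C}⁺ = {C}, which is not all of the schema, so we must add further attributes.
{C, E}⁺: CE→DFJ adds D, F, J; CDE→BFJ adds B → {B, C, D, E, F, J}. Minimal: {E}⁺ = {E}; {C}⁺ = {C} — none reach the full schema.
{B, C, D}⁺: B→F adds F; DF→BEJ adds E, J → {B, C, D, E, F, J}. Minimal: {C, D}⁺ = {C, D}; {B, D}⁺ = {B, D, E, F, J}; {B, C}⁺ = {B, C, F} — none reach the full schema.
{B, C, J}⁺: B→F adds F; FJ→DE adds D, E → {B, C, D, E, F, J}. Minimal: {C, J}⁺ = {C, J}; {B, J}⁺ = {B, D, E, F, J}; {B, C}⁺ = {B, C, F} — none reach the full schema.
{C, D, F}⁺: DF→BEJ adds B, E, J → {B, C, D, E, F, J}. Minimal: {D, F}⁺ = {B, D, E, F, J}; {C, F}⁺ = {C, F}; {C, D}⁺ = {C, D} — none reach the full schema.
{C, F, J}⁺: FJ→DE adds D, E; CDE→BFJ adds B → {B, C, D, E, F, J}. Minimal: {F, J}⁺ = {B, D, E, F, J}; {C, J}⁺ = {C, J}; {C, F}⁺ = {C, F} — none reach the full schema.

{C, E}, {B, C, D}, {B, C, J}, {C, D, F}, {C, F, J}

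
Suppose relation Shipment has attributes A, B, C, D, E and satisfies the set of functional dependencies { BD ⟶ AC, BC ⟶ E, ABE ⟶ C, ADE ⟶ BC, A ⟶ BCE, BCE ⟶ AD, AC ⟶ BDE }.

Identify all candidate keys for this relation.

{A}⁺: A→BCE adds B, C, E; BCE→AD adds D → {A, B, C, D, E}.
{B, C}⁺: BC→E adds E; BCE→AD adds A, D → {A, B, C, D, E}. Minimal: {C}⁺ = {C}; {B}⁺ = {B} — none reach the full schema.
{B, D}⁺: BD→AC adds A, C; BC→E adds E → {A, B, C, D, E}. Minimal: {D}⁺ = {D}; {B}⁺ = {B} — none reach the full schema.
Any other superkey contains one of these as a subset, so there are no further candidate keys.

{A}; {B, C}; {B, D}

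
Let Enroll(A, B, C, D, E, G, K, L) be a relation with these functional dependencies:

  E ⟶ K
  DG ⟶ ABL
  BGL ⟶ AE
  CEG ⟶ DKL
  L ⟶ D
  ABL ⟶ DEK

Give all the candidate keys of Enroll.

{C, D, G}⁺: DG→ABL adds A, B, L; BGL→AE adds E; CEG→DKL adds K → {A, B, C, D, E, G, K, L}.
{C, E, G}⁺: E→K adds K; CEG→DKL adds D, L; DG→ABL adds A, B → {A, B, C, D, E, G, K, L}.
{C, G, L}⁺: L→D adds D; DG→ABL adds A, B; BGL→AE adds E; CEG→DKL adds K → {A, B, C, D, E, G, K, L}.

(C, D, G); (C, E, G); (C, G, L)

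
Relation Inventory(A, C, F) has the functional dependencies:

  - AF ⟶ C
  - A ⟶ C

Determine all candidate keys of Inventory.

Attributes A, F never appear on any right-hand side, so every candidate key must contain {A, F}.
{A, F}⁺ = {A, C, F}, which is all of the schema, so {A, F} is the only candidate key.

AF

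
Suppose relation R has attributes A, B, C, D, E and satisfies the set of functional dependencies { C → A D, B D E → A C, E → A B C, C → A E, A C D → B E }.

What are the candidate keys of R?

{C}, {E}

{C}⁺: C→AD adds A, D; C→AE adds E; ACD→BE adds B → {A, B, C, D, E}.
{E}⁺: E→ABC adds A, B, C; C→AD adds D → {A, B, C, D, E}.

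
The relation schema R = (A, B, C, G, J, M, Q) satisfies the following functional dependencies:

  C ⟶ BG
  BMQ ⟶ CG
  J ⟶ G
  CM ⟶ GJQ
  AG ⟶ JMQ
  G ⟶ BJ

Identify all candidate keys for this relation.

(A, C), (A, G), (A, J), (A, B, M, Q)

Attribute A never appears on the right-hand side of any dependency, so A must belong to every candidate key.
{A}⁺ = {A}, which is not all of the schema, so we must add further attributes.
{A, C}⁺: C→BG adds B, G; AG→JMQ adds J, M, Q → {A, B, C, G, J, M, Q}. Minimal: {C}⁺ = {B, C, G, J}; {A}⁺ = {A} — none reach the full schema.
{A, G}⁺: AG→JMQ adds J, M, Q; G→BJ adds B; BMQ→CG adds C → {A, B, C, G, J, M, Q}. Minimal: {G}⁺ = {B, G, J}; {A}⁺ = {A} — none reach the full schema.
{A, J}⁺: J→G adds G; AG→JMQ adds M, Q; G→BJ adds B; BMQ→CG adds C → {A, B, C, G, J, M, Q}. Minimal: {J}⁺ = {B, G, J}; {A}⁺ = {A} — none reach the full schema.
{A, B, M, Q}⁺: BMQ→CG adds C, G; CM→GJQ adds J → {A, B, C, G, J, M, Q}. Minimal: {B, M, Q}⁺ = {B, C, G, J, M, Q}; {A, M, Q}⁺ = {A, M, Q}; {A, B, Q}⁺ = {A, B, Q}; … — none reach the full schema.
Any other superkey contains one of these as a subset, so there are no further candidate keys.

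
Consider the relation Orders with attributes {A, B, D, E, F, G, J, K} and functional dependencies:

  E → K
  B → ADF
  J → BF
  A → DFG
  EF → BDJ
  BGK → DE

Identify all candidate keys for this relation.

{A, E}, {B, E}, {B, K}, {E, F}, {E, J}, {J, K}

{A, E}⁺: E→K adds K; A→DFG adds D, F, G; EF→BDJ adds B, J → {A, B, D, E, F, G, J, K}.
{B, E}⁺: E→K adds K; B→ADF adds A, D, F; A→DFG adds G; EF→BDJ adds J → {A, B, D, E, F, G, J, K}.
{B, K}⁺: B→ADF adds A, D, F; A→DFG adds G; BGK→DE adds E; EF→BDJ adds J → {A, B, D, E, F, G, J, K}.
{E, F}⁺: E→K adds K; EF→BDJ adds B, D, J; B→ADF adds A; A→DFG adds G → {A, B, D, E, F, G, J, K}.
{E, J}⁺: E→K adds K; J→BF adds B, F; EF→BDJ adds D; B→ADF adds A; A→DFG adds G → {A, B, D, E, F, G, J, K}.
{J, K}⁺: J→BF adds B, F; B→ADF adds A, D; A→DFG adds G; BGK→DE adds E → {A, B, D, E, F, G, J, K}.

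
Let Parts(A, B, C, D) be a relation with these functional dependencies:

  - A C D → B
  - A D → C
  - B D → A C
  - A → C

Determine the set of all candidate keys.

{A, D}, {B, D}

{A, D}⁺: AD→C adds C; ACD→B adds B → {A, B, C, D}. Minimal: {D}⁺ = {D}; {A}⁺ = {A, C} — none reach the full schema.
{B, D}⁺: BD→AC adds A, C → {A, B, C, D}. Minimal: {D}⁺ = {D}; {B}⁺ = {B} — none reach the full schema.
Any other superkey contains one of these as a subset, so there are no further candidate keys.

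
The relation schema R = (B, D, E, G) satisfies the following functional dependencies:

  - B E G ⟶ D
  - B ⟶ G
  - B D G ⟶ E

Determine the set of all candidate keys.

{B, D}, {B, E}

Attribute B never appears on the right-hand side of any dependency, so B must belong to every candidate key.
{B}⁺ = {B, G}, which is not all of the schema, so we must add further attributes.
{B, D}⁺: B→G adds G; BDG→E adds E → {B, D, E, G}.
{B, E}⁺: B→G adds G; BEG→D adds D → {B, D, E, G}.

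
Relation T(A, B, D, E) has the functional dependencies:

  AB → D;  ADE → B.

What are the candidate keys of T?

Attributes A, E never appear on any right-hand side, so every candidate key must contain {A, E}.
{A, E}⁺ = {A, E}, which is not all of the schema, so we must add further attributes.
{A, B, E}⁺: AB→D adds D → {A, B, D, E}.
{A, D, E}⁺: ADE→B adds B → {A, B, D, E}.
Any other superkey contains one of these as a subset, so there are no further candidate keys.

(A, B, E), (A, D, E)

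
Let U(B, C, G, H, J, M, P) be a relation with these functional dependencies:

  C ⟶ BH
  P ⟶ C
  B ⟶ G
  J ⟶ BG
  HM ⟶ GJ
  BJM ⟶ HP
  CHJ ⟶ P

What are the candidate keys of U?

Attribute M never appears on the right-hand side of any dependency, so M must belong to every candidate key.
{M}⁺ = {M}, which is not all of the schema, so we must add further attributes.
{C, M}⁺: C→BH adds B, H; B→G adds G; HM→GJ adds J; BJM→HP adds P → {B, C, G, H, J, M, P}. Minimal: {M}⁺ = {M}; {C}⁺ = {B, C, G, H} — none reach the full schema.
{H, M}⁺: HM→GJ adds G, J; J→BG adds B; BJM→HP adds P; P→C adds C → {B, C, G, H, J, M, P}. Minimal: {M}⁺ = {M}; {H}⁺ = {H} — none reach the full schema.
{J, M}⁺: J→BG adds B, G; BJM→HP adds H, P; P→C adds C → {B, C, G, H, J, M, P}. Minimal: {M}⁺ = {M}; {J}⁺ = {B, G, J} — none reach the full schema.
{M, P}⁺: P→C adds C; C→BH adds B, H; B→G adds G; HM→GJ adds J → {B, C, G, H, J, M, P}. Minimal: {P}⁺ = {B, C, G, H, P}; {M}⁺ = {M} — none reach the full schema.

{C, M}, {H, M}, {J, M}, {M, P}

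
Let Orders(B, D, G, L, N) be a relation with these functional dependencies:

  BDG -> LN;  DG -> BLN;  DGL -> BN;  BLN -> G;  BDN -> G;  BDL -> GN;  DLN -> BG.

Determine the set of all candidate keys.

Attribute D never appears on the right-hand side of any dependency, so D must belong to every candidate key.
{D}⁺ = {D}, which is not all of the schema, so we must add further attributes.
{D, G}⁺: DG→BLN adds B, L, N → {B, D, G, L, N}.
{B, D, L}⁺: BDL→GN adds G, N → {B, D, G, L, N}.
{B, D, N}⁺: BDN→G adds G; BDG→LN adds L → {B, D, G, L, N}.
{D, L, N}⁺: DLN→BG adds B, G → {B, D, G, L, N}.

(D, G), (B, D, L), (B, D, N), (D, L, N)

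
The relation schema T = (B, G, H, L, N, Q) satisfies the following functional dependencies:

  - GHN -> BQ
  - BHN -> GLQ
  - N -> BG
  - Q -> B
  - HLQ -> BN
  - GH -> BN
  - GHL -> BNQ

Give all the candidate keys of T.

{G, H}, {H, N}, {H, L, Q}

{G, H}⁺: GH→BN adds B, N; GHN→BQ adds Q; BHN→GLQ adds L → {B, G, H, L, N, Q}. Minimal: {H}⁺ = {H}; {G}⁺ = {G} — none reach the full schema.
{H, N}⁺: N→BG adds B, G; GHN→BQ adds Q; BHN→GLQ adds L → {B, G, H, L, N, Q}. Minimal: {N}⁺ = {B, G, N}; {H}⁺ = {H} — none reach the full schema.
{H, L, Q}⁺: Q→B adds B; HLQ→BN adds N; BHN→GLQ adds G → {B, G, H, L, N, Q}. Minimal: {L, Q}⁺ = {B, L, Q}; {H, Q}⁺ = {B, H, Q}; {H, L}⁺ = {H, L} — none reach the full schema.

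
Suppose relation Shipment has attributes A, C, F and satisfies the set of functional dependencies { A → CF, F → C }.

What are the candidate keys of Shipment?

{A}

Attribute A never appears on the right-hand side of any dependency, so A must belong to every candidate key.
{A}⁺ = {A, C, F}, which is all of the schema, so {A} is the only candidate key.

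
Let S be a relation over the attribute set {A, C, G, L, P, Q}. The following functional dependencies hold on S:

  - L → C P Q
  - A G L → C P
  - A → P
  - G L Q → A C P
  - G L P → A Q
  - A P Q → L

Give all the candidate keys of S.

{G, L}, {A, G, Q}

Attribute G never appears on the right-hand side of any dependency, so G must belong to every candidate key.
{G}⁺ = {G}, which is not all of the schema, so we must add further attributes.
{G, L}⁺: L→CPQ adds C, P, Q; GLQ→ACP adds A → {A, C, G, L, P, Q}. Minimal: {L}⁺ = {C, L, P, Q}; {G}⁺ = {G} — none reach the full schema.
{A, G, Q}⁺: A→P adds P; APQ→L adds L; L→CPQ adds C → {A, C, G, L, P, Q}. Minimal: {G, Q}⁺ = {G, Q}; {A, Q}⁺ = {A, C, L, P, Q}; {A, G}⁺ = {A, G, P} — none reach the full schema.
Any other superkey contains one of these as a subset, so there are no further candidate keys.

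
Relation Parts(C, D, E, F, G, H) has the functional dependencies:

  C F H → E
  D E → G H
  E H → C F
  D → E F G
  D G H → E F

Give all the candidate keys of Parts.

(D)

Attribute D never appears on the right-hand side of any dependency, so D must belong to every candidate key.
{D}⁺ = {C, D, E, F, G, H}, which is all of the schema, so {D} is the only candidate key.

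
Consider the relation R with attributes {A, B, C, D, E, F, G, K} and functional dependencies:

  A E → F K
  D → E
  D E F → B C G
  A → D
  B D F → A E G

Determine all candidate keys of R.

{A}⁺: A→D adds D; D→E adds E; AE→FK adds F, K; DEF→BCG adds B, C, G → {A, B, C, D, E, F, G, K}.
{D, F}⁺: D→E adds E; DEF→BCG adds B, C, G; BDF→AEG adds A; AE→FK adds K → {A, B, C, D, E, F, G, K}. Minimal: {F}⁺ = {F}; {D}⁺ = {D, E} — none reach the full schema.

(A), (D, F)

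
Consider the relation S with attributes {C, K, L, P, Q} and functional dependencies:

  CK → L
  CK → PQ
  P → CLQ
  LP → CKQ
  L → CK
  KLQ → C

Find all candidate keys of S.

(L); (P); (C, K)

{L}⁺: L→CK adds C, K; CK→PQ adds P, Q → {C, K, L, P, Q}.
{P}⁺: P→CLQ adds C, L, Q; LP→CKQ adds K → {C, K, L, P, Q}.
{C, K}⁺: CK→L adds L; CK→PQ adds P, Q → {C, K, L, P, Q}. Minimal: {K}⁺ = {K}; {C}⁺ = {C} — none reach the full schema.
Any other superkey contains one of these as a subset, so there are no further candidate keys.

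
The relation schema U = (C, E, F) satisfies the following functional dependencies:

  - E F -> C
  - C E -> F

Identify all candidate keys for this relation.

{C, E}, {E, F}

Attribute E never appears on the right-hand side of any dependency, so E must belong to every candidate key.
{E}⁺ = {E}, which is not all of the schema, so we must add further attributes.
{C, E}⁺: CE→F adds F → {C, E, F}.
{E, F}⁺: EF→C adds C → {C, E, F}.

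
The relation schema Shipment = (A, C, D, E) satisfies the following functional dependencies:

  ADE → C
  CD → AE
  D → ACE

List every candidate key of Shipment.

Attribute D never appears on the right-hand side of any dependency, so D must belong to every candidate key.
{D}⁺ = {A, C, D, E}, which is all of the schema, so {D} is the only candidate key.

(D)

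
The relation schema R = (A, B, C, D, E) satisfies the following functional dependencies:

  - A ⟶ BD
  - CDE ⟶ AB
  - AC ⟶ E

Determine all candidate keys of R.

Attribute C never appears on the right-hand side of any dependency, so C must belong to every candidate key.
{C}⁺ = {C}, which is not all of the schema, so we must add further attributes.
{A, C}⁺: A→BD adds B, D; AC→E adds E → {A, B, C, D, E}. Minimal: {C}⁺ = {C}; {A}⁺ = {A, B, D} — none reach the full schema.
{C, D, E}⁺: CDE→AB adds A, B → {A, B, C, D, E}. Minimal: {D, E}⁺ = {D, E}; {C, E}⁺ = {C, E}; {C, D}⁺ = {C, D} — none reach the full schema.

{A, C}, {C, D, E}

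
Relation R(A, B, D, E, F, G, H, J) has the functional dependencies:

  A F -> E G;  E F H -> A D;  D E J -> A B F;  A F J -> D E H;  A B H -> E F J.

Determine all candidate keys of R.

{A, B, H}⁺: ABH→EFJ adds E, F, J; AF→EG adds G; EFH→AD adds D → {A, B, D, E, F, G, H, J}. Minimal: {B, H}⁺ = {B, H}; {A, H}⁺ = {A, H}; {A, B}⁺ = {A, B} — none reach the full schema.
{A, F, J}⁺: AF→EG adds E, G; AFJ→DEH adds D, H; DEJ→ABF adds B → {A, B, D, E, F, G, H, J}. Minimal: {F, J}⁺ = {F, J}; {A, J}⁺ = {A, J}; {A, F}⁺ = {A, E, F, G} — none reach the full schema.
{D, E, J}⁺: DEJ→ABF adds A, B, F; AFJ→DEH adds H; AF→EG adds G → {A, B, D, E, F, G, H, J}. Minimal: {E, J}⁺ = {E, J}; {D, J}⁺ = {D, J}; {D, E}⁺ = {D, E} — none reach the full schema.
{B, E, F, H}⁺: EFH→AD adds A, D; ABH→EFJ adds J; AF→EG adds G → {A, B, D, E, F, G, H, J}. Minimal: {E, F, H}⁺ = {A, D, E, F, G, H}; {B, F, H}⁺ = {B, F, H}; {B, E, H}⁺ = {B, E, H}; … — none reach the full schema.
{E, F, H, J}⁺: EFH→AD adds A, D; DEJ→ABF adds B; AF→EG adds G → {A, B, D, E, F, G, H, J}. Minimal: {F, H, J}⁺ = {F, H, J}; {E, H, J}⁺ = {E, H, J}; {E, F, J}⁺ = {E, F, J}; … — none reach the full schema.

(A, B, H), (A, F, J), (D, E, J), (B, E, F, H), (E, F, H, J)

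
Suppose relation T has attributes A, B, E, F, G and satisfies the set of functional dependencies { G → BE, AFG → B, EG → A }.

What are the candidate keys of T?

{F, G}

{F, G}⁺: G→BE adds B, E; EG→A adds A → {A, B, E, F, G}. Minimal: {G}⁺ = {A, B, E, G}; {F}⁺ = {F} — none reach the full schema.
No other minimal superkey exists.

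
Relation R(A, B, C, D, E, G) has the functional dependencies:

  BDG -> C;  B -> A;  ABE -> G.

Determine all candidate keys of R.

{B, D, E}

{B, D, E}⁺: B→A adds A; ABE→G adds G; BDG→C adds C → {A, B, C, D, E, G}.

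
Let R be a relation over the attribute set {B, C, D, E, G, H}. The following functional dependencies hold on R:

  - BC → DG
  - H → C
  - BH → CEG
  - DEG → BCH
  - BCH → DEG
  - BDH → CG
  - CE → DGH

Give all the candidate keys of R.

{B, H}⁺: H→C adds C; BH→CEG adds E, G; BCH→DEG adds D → {B, C, D, E, G, H}.
{C, E}⁺: CE→DGH adds D, G, H; DEG→BCH adds B → {B, C, D, E, G, H}.
{E, H}⁺: H→C adds C; CE→DGH adds D, G; DEG→BCH adds B → {B, C, D, E, G, H}.
{D, E, G}⁺: DEG→BCH adds B, C, H → {B, C, D, E, G, H}.

(B, H), (C, E), (E, H), (D, E, G)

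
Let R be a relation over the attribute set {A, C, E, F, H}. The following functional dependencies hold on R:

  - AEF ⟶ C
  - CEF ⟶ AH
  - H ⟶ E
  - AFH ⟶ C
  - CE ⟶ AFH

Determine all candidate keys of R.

CE; CH; AEF; AFH

{C, E}⁺: CE→AFH adds A, F, H → {A, C, E, F, H}. Minimal: {E}⁺ = {E}; {C}⁺ = {C} — none reach the full schema.
{C, H}⁺: H→E adds E; CE→AFH adds A, F → {A, C, E, F, H}. Minimal: {H}⁺ = {E, H}; {C}⁺ = {C} — none reach the full schema.
{A, E, F}⁺: AEF→C adds C; CEF→AH adds H → {A, C, E, F, H}. Minimal: {E, F}⁺ = {E, F}; {A, F}⁺ = {A, F}; {A, E}⁺ = {A, E} — none reach the full schema.
{A, F, H}⁺: H→E adds E; AFH→C adds C → {A, C, E, F, H}. Minimal: {F, H}⁺ = {E, F, H}; {A, H}⁺ = {A, E, H}; {A, F}⁺ = {A, F} — none reach the full schema.
Any other superkey contains one of these as a subset, so there are no further candidate keys.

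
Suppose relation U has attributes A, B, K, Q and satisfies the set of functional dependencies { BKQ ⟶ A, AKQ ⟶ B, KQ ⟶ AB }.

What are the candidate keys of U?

(K, Q)

Attributes K, Q never appear on any right-hand side, so every candidate key must contain {K, Q}.
{K, Q}⁺ = {A, B, K, Q}, which is all of the schema, so {K, Q} is the only candidate key.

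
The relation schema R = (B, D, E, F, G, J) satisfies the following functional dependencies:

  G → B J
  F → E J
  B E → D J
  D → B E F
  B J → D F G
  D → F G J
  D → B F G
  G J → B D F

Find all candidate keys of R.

{D}⁺: D→BEF adds B, E, F; D→FGJ adds G, J → {B, D, E, F, G, J}.
{G}⁺: G→BJ adds B, J; BJ→DFG adds D, F; F→EJ adds E → {B, D, E, F, G, J}.
{B, E}⁺: BE→DJ adds D, J; D→BEF adds F; BJ→DFG adds G → {B, D, E, F, G, J}.
{B, F}⁺: F→EJ adds E, J; BE→DJ adds D; BJ→DFG adds G → {B, D, E, F, G, J}.
{B, J}⁺: BJ→DFG adds D, F, G; F→EJ adds E → {B, D, E, F, G, J}.
Any other superkey contains one of these as a subset, so there are no further candidate keys.

{D}; {G}; {B, E}; {B, F}; {B, J}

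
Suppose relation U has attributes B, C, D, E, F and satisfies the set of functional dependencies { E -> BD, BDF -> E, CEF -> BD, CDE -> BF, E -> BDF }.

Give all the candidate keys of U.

Attribute C never appears on the right-hand side of any dependency, so C must belong to every candidate key.
{C}⁺ = {C}, which is not all of the schema, so we must add further attributes.
{C, E}⁺: E→BD adds B, D; CDE→BF adds F → {B, C, D, E, F}. Minimal: {E}⁺ = {B, D, E, F}; {C}⁺ = {C} — none reach the full schema.
{B, C, D, F}⁺: BDF→E adds E → {B, C, D, E, F}. Minimal: {C, D, F}⁺ = {C, D, F}; {B, D, F}⁺ = {B, D, E, F}; {B, C, F}⁺ = {B, C, F}; … — none reach the full schema.
Any other superkey contains one of these as a subset, so there are no further candidate keys.

(C, E); (B, C, D, F)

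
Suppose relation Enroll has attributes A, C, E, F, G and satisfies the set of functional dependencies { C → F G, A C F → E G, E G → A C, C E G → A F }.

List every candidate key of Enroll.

{A, C}, {C, E}, {E, G}

{A, C}⁺: C→FG adds F, G; ACF→EG adds E → {A, C, E, F, G}. Minimal: {C}⁺ = {C, F, G}; {A}⁺ = {A} — none reach the full schema.
{C, E}⁺: C→FG adds F, G; EG→AC adds A → {A, C, E, F, G}. Minimal: {E}⁺ = {E}; {C}⁺ = {C, F, G} — none reach the full schema.
{E, G}⁺: EG→AC adds A, C; CEG→AF adds F → {A, C, E, F, G}. Minimal: {G}⁺ = {G}; {E}⁺ = {E} — none reach the full schema.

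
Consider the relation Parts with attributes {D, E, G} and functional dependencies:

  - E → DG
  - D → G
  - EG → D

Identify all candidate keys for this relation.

Attribute E never appears on the right-hand side of any dependency, so E must belong to every candidate key.
{E}⁺ = {D, E, G}, which is all of the schema, so {E} is the only candidate key.

{E}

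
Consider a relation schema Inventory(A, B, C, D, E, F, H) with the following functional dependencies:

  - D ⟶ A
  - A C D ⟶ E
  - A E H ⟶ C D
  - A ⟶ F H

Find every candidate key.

Attribute B never appears on the right-hand side of any dependency, so B must belong to every candidate key.
{B}⁺ = {B}, which is not all of the schema, so we must add further attributes.
{A, B, E}⁺: A→FH adds F, H; AEH→CD adds C, D → {A, B, C, D, E, F, H}. Minimal: {B, E}⁺ = {B, E}; {A, E}⁺ = {A, C, D, E, F, H}; {A, B}⁺ = {A, B, F, H} — none reach the full schema.
{B, C, D}⁺: D→A adds A; ACD→E adds E; A→FH adds F, H → {A, B, C, D, E, F, H}. Minimal: {C, D}⁺ = {A, C, D, E, F, H}; {B, D}⁺ = {A, B, D, F, H}; {B, C}⁺ = {B, C} — none reach the full schema.
{B, D, E}⁺: D→A adds A; A→FH adds F, H; AEH→CD adds C → {A, B, C, D, E, F, H}. Minimal: {D, E}⁺ = {A, C, D, E, F, H}; {B, E}⁺ = {B, E}; {B, D}⁺ = {A, B, D, F, H} — none reach the full schema.
Any other superkey contains one of these as a subset, so there are no further candidate keys.

ABE, BCD, BDE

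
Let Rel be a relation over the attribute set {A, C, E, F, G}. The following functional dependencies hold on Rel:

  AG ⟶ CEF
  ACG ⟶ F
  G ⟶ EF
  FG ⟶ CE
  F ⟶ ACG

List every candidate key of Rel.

{F}⁺: F→ACG adds A, C, G; AG→CEF adds E → {A, C, E, F, G}.
{G}⁺: G→EF adds E, F; FG→CE adds C; F→ACG adds A → {A, C, E, F, G}.

(F), (G)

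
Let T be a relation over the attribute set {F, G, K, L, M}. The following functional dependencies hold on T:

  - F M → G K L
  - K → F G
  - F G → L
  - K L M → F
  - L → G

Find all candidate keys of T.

Attribute M never appears on the right-hand side of any dependency, so M must belong to every candidate key.
{M}⁺ = {M}, which is not all of the schema, so we must add further attributes.
{F, M}⁺: FM→GKL adds G, K, L → {F, G, K, L, M}. Minimal: {M}⁺ = {M}; {F}⁺ = {F} — none reach the full schema.
{K, M}⁺: K→FG adds F, G; FG→L adds L → {F, G, K, L, M}. Minimal: {M}⁺ = {M}; {K}⁺ = {F, G, K, L} — none reach the full schema.
Any other superkey contains one of these as a subset, so there are no further candidate keys.

{F, M}; {K, M}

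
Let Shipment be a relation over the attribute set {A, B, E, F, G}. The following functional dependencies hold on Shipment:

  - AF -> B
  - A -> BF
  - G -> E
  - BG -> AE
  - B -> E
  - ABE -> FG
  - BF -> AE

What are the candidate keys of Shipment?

{A}; {B, F}; {B, G}

{A}⁺: A→BF adds B, F; B→E adds E; ABE→FG adds G → {A, B, E, F, G}.
{B, F}⁺: B→E adds E; BF→AE adds A; ABE→FG adds G → {A, B, E, F, G}. Minimal: {F}⁺ = {F}; {B}⁺ = {B, E} — none reach the full schema.
{B, G}⁺: G→E adds E; BG→AE adds A; ABE→FG adds F → {A, B, E, F, G}. Minimal: {G}⁺ = {E, G}; {B}⁺ = {B, E} — none reach the full schema.
Any other superkey contains one of these as a subset, so there are no further candidate keys.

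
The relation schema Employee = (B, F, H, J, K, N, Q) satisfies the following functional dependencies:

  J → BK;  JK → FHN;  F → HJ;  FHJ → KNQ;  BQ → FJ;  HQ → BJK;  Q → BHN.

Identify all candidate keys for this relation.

{F}⁺: F→HJ adds H, J; FHJ→KNQ adds K, N, Q; HQ→BJK adds B → {B, F, H, J, K, N, Q}.
{J}⁺: J→BK adds B, K; JK→FHN adds F, H, N; FHJ→KNQ adds Q → {B, F, H, J, K, N, Q}.
{Q}⁺: Q→BHN adds B, H, N; BQ→FJ adds F, J; HQ→BJK adds K → {B, F, H, J, K, N, Q}.

F; J; Q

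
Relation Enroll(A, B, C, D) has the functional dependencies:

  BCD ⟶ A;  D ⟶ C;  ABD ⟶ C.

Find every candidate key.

Attributes B, D never appear on any right-hand side, so every candidate key must contain {B, D}.
{B, D}⁺ = {A, B, C, D}, which is all of the schema, so {B, D} is the only candidate key.

{B, D}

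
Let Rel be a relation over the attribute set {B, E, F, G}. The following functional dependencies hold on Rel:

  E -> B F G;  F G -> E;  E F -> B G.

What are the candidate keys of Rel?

{E}, {F, G}

{E}⁺: E→BFG adds B, F, G → {B, E, F, G}.
{F, G}⁺: FG→E adds E; EF→BG adds B → {B, E, F, G}.
Any other superkey contains one of these as a subset, so there are no further candidate keys.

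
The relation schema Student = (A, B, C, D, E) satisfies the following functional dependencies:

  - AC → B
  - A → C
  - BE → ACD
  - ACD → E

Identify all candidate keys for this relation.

AD; AE; BE

{A, D}⁺: A→C adds C; ACD→E adds E; AC→B adds B → {A, B, C, D, E}.
{A, E}⁺: A→C adds C; AC→B adds B; BE→ACD adds D → {A, B, C, D, E}.
{B, E}⁺: BE→ACD adds A, C, D → {A, B, C, D, E}.
Any other superkey contains one of these as a subset, so there are no further candidate keys.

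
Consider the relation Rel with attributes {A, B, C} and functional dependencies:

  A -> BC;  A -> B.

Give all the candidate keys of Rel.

Attribute A never appears on the right-hand side of any dependency, so A must belong to every candidate key.
{A}⁺ = {A, B, C}, which is all of the schema, so {A} is the only candidate key.

(A)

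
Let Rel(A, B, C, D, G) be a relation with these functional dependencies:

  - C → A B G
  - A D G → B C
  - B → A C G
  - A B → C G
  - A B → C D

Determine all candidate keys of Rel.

{B}⁺: B→ACG adds A, C, G; AB→CD adds D → {A, B, C, D, G}.
{C}⁺: C→ABG adds A, B, G; AB→CD adds D → {A, B, C, D, G}.
{A, D, G}⁺: ADG→BC adds B, C → {A, B, C, D, G}. Minimal: {D, G}⁺ = {D, G}; {A, G}⁺ = {A, G}; {A, D}⁺ = {A, D} — none reach the full schema.
Any other superkey contains one of these as a subset, so there are no further candidate keys.

{B}, {C}, {A, D, G}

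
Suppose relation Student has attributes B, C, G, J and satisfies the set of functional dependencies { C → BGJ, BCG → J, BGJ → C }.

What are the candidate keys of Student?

C; BGJ

{C}⁺: C→BGJ adds B, G, J → {B, C, G, J}.
{B, G, J}⁺: BGJ→C adds C → {B, C, G, J}. Minimal: {G, J}⁺ = {G, J}; {B, J}⁺ = {B, J}; {B, G}⁺ = {B, G} — none reach the full schema.
Any other superkey contains one of these as a subset, so there are no further candidate keys.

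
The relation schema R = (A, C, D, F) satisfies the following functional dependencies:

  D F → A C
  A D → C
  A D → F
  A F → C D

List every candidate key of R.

(A, D), (A, F), (D, F)

{A, D}⁺: AD→C adds C; AD→F adds F → {A, C, D, F}. Minimal: {D}⁺ = {D}; {A}⁺ = {A} — none reach the full schema.
{A, F}⁺: AF→CD adds C, D → {A, C, D, F}. Minimal: {F}⁺ = {F}; {A}⁺ = {A} — none reach the full schema.
{D, F}⁺: DF→AC adds A, C → {A, C, D, F}. Minimal: {F}⁺ = {F}; {D}⁺ = {D} — none reach the full schema.
Any other superkey contains one of these as a subset, so there are no further candidate keys.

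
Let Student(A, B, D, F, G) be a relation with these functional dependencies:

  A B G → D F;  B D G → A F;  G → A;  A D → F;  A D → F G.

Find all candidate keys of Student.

{B, G}⁺: G→A adds A; ABG→DF adds D, F → {A, B, D, F, G}. Minimal: {G}⁺ = {A, G}; {B}⁺ = {B} — none reach the full schema.
{A, B, D}⁺: AD→F adds F; AD→FG adds G → {A, B, D, F, G}. Minimal: {B, D}⁺ = {B, D}; {A, D}⁺ = {A, D, F, G}; {A, B}⁺ = {A, B} — none reach the full schema.

{B, G}, {A, B, D}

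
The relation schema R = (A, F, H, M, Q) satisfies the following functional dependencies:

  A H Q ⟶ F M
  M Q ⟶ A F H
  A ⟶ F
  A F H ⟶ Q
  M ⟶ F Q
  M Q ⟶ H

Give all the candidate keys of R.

{M}⁺: M→FQ adds F, Q; MQ→H adds H; MQ→AFH adds A → {A, F, H, M, Q}.
{A, H}⁺: A→F adds F; AFH→Q adds Q; AHQ→FM adds M → {A, F, H, M, Q}. Minimal: {H}⁺ = {H}; {A}⁺ = {A, F} — none reach the full schema.
Any other superkey contains one of these as a subset, so there are no further candidate keys.

M, AH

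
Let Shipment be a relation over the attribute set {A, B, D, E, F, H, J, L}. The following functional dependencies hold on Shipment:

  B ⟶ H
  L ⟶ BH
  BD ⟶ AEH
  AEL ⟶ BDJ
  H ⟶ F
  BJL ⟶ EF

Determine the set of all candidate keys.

Attribute L never appears on the right-hand side of any dependency, so L must belong to every candidate key.
{L}⁺ = {B, F, H, L}, which is not all of the schema, so we must add further attributes.
{D, L}⁺: L→BH adds B, H; BD→AEH adds A, E; AEL→BDJ adds J; H→F adds F → {A, B, D, E, F, H, J, L}. Minimal: {L}⁺ = {B, F, H, L}; {D}⁺ = {D} — none reach the full schema.
{A, E, L}⁺: L→BH adds B, H; AEL→BDJ adds D, J; H→F adds F → {A, B, D, E, F, H, J, L}. Minimal: {E, L}⁺ = {B, E, F, H, L}; {A, L}⁺ = {A, B, F, H, L}; {A, E}⁺ = {A, E} — none reach the full schema.
{A, J, L}⁺: L→BH adds B, H; H→F adds F; BJL→EF adds E; AEL→BDJ adds D → {A, B, D, E, F, H, J, L}. Minimal: {J, L}⁺ = {B, E, F, H, J, L}; {A, L}⁺ = {A, B, F, H, L}; {A, J}⁺ = {A, J} — none reach the full schema.

DL, AEL, AJL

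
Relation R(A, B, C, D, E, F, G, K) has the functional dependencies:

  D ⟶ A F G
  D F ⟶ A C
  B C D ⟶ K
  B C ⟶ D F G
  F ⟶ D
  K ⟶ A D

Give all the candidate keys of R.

{B, C, E}, {B, D, E}, {B, E, F}, {B, E, K}

Attributes B, E never appear on any right-hand side, so every candidate key must contain {B, E}.
{B, E}⁺ = {B, E}, which is not all of the schema, so we must add further attributes.
{B, C, E}⁺: BC→DFG adds D, F, G; D→AFG adds A; BCD→K adds K → {A, B, C, D, E, F, G, K}. Minimal: {C, E}⁺ = {C, E}; {B, E}⁺ = {B, E}; {B, C}⁺ = {A, B, C, D, F, G, K} — none reach the full schema.
{B, D, E}⁺: D→AFG adds A, F, G; DF→AC adds C; BCD→K adds K → {A, B, C, D, E, F, G, K}. Minimal: {D, E}⁺ = {A, C, D, E, F, G}; {B, E}⁺ = {B, E}; {B, D}⁺ = {A, B, C, D, F, G, K} — none reach the full schema.
{B, E, F}⁺: F→D adds D; D→AFG adds A, G; DF→AC adds C; BCD→K adds K → {A, B, C, D, E, F, G, K}. Minimal: {E, F}⁺ = {A, C, D, E, F, G}; {B, F}⁺ = {A, B, C, D, F, G, K}; {B, E}⁺ = {B, E} — none reach the full schema.
{B, E, K}⁺: K→AD adds A, D; D→AFG adds F, G; DF→AC adds C → {A, B, C, D, E, F, G, K}. Minimal: {E, K}⁺ = {A, C, D, E, F, G, K}; {B, K}⁺ = {A, B, C, D, F, G, K}; {B, E}⁺ = {B, E} — none reach the full schema.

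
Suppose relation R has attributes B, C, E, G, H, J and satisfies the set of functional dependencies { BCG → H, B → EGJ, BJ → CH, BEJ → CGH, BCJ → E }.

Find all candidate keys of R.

Attribute B never appears on the right-hand side of any dependency, so B must belong to every candidate key.
{B}⁺ = {B, C, E, G, H, J}, which is all of the schema, so {B} is the only candidate key.

B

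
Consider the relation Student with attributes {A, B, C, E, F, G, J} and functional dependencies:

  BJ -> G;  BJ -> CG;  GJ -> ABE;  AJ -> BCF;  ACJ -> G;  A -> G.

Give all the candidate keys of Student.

Attribute J never appears on the right-hand side of any dependency, so J must belong to every candidate key.
{J}⁺ = {J}, which is not all of the schema, so we must add further attributes.
{A, J}⁺: AJ→BCF adds B, C, F; ACJ→G adds G; GJ→ABE adds E → {A, B, C, E, F, G, J}.
{B, J}⁺: BJ→G adds G; BJ→CG adds C; GJ→ABE adds A, E; AJ→BCF adds F → {A, B, C, E, F, G, J}.
{G, J}⁺: GJ→ABE adds A, B, E; AJ→BCF adds C, F → {A, B, C, E, F, G, J}.

{A, J}; {B, J}; {G, J}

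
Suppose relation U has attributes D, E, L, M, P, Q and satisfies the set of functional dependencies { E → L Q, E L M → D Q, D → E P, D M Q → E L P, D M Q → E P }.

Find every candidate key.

(D, M), (E, M)

Attribute M never appears on the right-hand side of any dependency, so M must belong to every candidate key.
{M}⁺ = {M}, which is not all of the schema, so we must add further attributes.
{D, M}⁺: D→EP adds E, P; E→LQ adds L, Q → {D, E, L, M, P, Q}. Minimal: {M}⁺ = {M}; {D}⁺ = {D, E, L, P, Q} — none reach the full schema.
{E, M}⁺: E→LQ adds L, Q; ELM→DQ adds D; D→EP adds P → {D, E, L, M, P, Q}. Minimal: {M}⁺ = {M}; {E}⁺ = {E, L, Q} — none reach the full schema.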